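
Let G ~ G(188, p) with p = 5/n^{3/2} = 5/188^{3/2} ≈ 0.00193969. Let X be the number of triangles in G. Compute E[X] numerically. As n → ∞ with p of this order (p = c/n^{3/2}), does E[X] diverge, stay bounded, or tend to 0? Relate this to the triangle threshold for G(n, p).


Number of potential triangles: C(188, 3) = 1089836.
Each occurs with probability p³ ≈ (0.00193969)³ ≈ 7.29792997e-09.
By linearity: E[X] = C(188, 3)·p³ ≈ 1089836 · 7.29792997e-09 ≈ 0.007954.
Since α = 3/2 > 1, p = c/n^{3/2} = o(1/n) is below the triangle threshold p ~ 1/n. Asymptotically E[X] ~ (c³/6)·n^{3(1−α)} = (5³/6)·n^{-1.5} → 0, so by Markov's inequality G has no triangles w.h.p.

E[X] ≈ 0.007954; in regime p = Θ(1/n^{3/2}) E[X] tends to 0 (below the triangle threshold p ~ 1/n).


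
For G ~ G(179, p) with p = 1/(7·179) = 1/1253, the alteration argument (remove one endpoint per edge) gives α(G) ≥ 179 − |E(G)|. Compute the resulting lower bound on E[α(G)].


E[|E(G)|] = C(179, 2)·p = 15931 · (1/1253) = 89/7.
E[α(G)] ≥ n − E[|E(G)|] = 179 − 89/7 = 1164/7.
Numerically: ≈ 166.285714.
(This is only a lower bound; the true E[α(G)] may be larger.)

E[α(G)] ≥ 1164/7 ≈ 166.285714.


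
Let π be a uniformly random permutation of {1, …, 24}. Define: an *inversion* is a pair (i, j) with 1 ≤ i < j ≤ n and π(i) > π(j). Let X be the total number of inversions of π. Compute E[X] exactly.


Write X = Σ X_I over the C(24, 2) = 276 pairs i < j, with X_I the indicator of one inversion.
There are 276 indicators.
For each fixed pair i < j, the values π(i) and π(j) are two distinct elements of {1, …, 24} in uniformly random order; by symmetry P[π(i) > π(j)] = 1/2.
By linearity: E[X] = 276 · (1/2) = C(24, 2) · (1/2) = 276/2 = 138 ≈ 138.00000.

E[X] = 138 = 138.00000.


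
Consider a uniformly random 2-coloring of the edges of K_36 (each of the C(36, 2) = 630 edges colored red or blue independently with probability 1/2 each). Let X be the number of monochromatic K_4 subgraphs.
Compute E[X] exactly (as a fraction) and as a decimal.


Let X = Σ_S X_S over the C(36, 4) = 58905 subsets S of size 4, where X_S = 1 if the K_4 on S is monochromatic.
For a fixed S, the K_4 on S has C(4, 2) = 6 edges. P[all 6 edges red] = (1/2)^6, and likewise for blue, so P[monochromatic] = 2·(1/2)^6 = 2^{1 − 6} = 1/32.
By linearity of expectation: E[X] = C(36, 4) · 2^{1 − 6} = 58905 · 1/32 = 58905/32.
Numerically: E[X] ≈ 1840.781.

E[X] = C(36,4)·2^(1−C(4,2)) = 58905/32 ≈ 1840.781.


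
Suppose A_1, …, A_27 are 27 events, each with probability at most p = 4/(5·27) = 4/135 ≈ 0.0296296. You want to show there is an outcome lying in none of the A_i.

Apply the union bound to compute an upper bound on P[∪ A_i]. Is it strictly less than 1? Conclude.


Union bound: P[∪_{i=1}^{27} A_i] ≤ Σ_i P[A_i] ≤ 27·p = 27·(4/135) = 4/5.
Numerically: 4/5 ≈ 0.8000000.
Is 4/5 < 1? YES.
Since P[∪ A_i] ≤ 4/5 < 1, the complement has P[∩ A_i^c] ≥ 1 − 4/5 = 1/5 > 0, so some outcome avoids every A_i.

27·p = 4/5 ≈ 0.8000000; existence CERTIFIED by the union bound.


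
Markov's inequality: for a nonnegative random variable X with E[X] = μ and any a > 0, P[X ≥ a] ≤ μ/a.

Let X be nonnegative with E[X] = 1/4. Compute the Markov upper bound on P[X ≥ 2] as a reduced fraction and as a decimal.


μ = E[X] = 1/4, a = 2.
Markov: P[X ≥ 2] ≤ μ/a = (1/4)/2 = 1/8.
Numerically: ≈ 0.125.
(Since a = 2 > μ = 0.250, the bound 1/8 is < 1 and informative.)

P[X ≥ 2] ≤ 1/8 ≈ 0.125.


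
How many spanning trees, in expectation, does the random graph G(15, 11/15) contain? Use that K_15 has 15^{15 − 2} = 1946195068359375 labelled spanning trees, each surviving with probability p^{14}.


K_15 has 15^{15 − 2} = 1946195068359375 labelled spanning trees.
For each such spanning tree H, let X_H = 1 if all 14 edges of H are present in G. Then P[X_H = 1] = p^{14} = (11/15)^{14} = 379749833583241/29192926025390625.
By linearity of expectation: E[X] = Σ_H E[X_H] = 1946195068359375 · p^{14} = 1946195068359375 · 379749833583241/29192926025390625 = 379749833583241/15.
Numerically: E[X] ≈ 2.5317e+13.

E[X] = 1946195068359375 · (11/15)^{14} = 379749833583241/15 ≈ 2.5317e+13.


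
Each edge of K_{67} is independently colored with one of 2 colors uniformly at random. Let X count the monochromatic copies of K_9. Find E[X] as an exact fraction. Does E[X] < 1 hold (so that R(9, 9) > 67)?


E[X] = C(67, 9) · 2^{1 − 36} = 42757703560 · 2^{−35} = 42757703560/34359738368.
As a reduced fraction: E[X] = 5344712945/4294967296 ≈ 1.24441.
Is E[X] < 1? NO.
Since E[X] ≥ 1, the first-moment bound is inconclusive at n = 67; it does NOT by itself certify R(9, 9) > 67.

E[X] = 5344712945/4294967296 ≈ 1.24441; E[X] ≥ 1; first-moment method inconclusive here.


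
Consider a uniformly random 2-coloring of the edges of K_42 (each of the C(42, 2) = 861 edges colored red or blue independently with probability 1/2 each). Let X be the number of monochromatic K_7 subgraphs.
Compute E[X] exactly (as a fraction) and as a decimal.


Let X = Σ_S X_S over the C(42, 7) = 26978328 subsets S of size 7, where X_S = 1 if the K_7 on S is monochromatic.
For a fixed S, the K_7 on S has C(7, 2) = 21 edges. P[all 21 edges red] = (1/2)^21, and likewise for blue, so P[monochromatic] = 2·(1/2)^21 = 2^{1 − 21} = 1/1048576.
Summing: E[X] = C(42, 7) · 2^{1 − 21} = 26978328 · 1/1048576 = 3372291/131072.
Numerically: E[X] ≈ 25.729.

E[X] = C(42,7)·2^(1−C(7,2)) = 3372291/131072 ≈ 25.729.


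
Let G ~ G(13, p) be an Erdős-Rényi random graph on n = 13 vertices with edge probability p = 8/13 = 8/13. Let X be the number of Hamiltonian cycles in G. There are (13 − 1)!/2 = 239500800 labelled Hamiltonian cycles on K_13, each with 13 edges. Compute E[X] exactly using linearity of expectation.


K_13 has (13 − 1)!/2 = 239500800 labelled Hamiltonian cycles.
For each such Hamiltonian cycle H, let X_H = 1 if all 13 edges of H are present in G. Then P[X_H = 1] = p^{13} = (8/13)^{13} = 549755813888/302875106592253.
By linearity: E[X] = Σ_H E[X_H] = 239500800 · p^{13} = 239500800 · 549755813888/302875106592253 = 131666957230827110400/302875106592253.
Numerically: E[X] ≈ 4.3472e+05.

E[X] = 239500800 · (8/13)^{13} = 131666957230827110400/302875106592253 ≈ 4.3472e+05.


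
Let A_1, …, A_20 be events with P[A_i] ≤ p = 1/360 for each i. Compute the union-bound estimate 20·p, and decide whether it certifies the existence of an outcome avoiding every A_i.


Union bound: P[∪_{i=1}^{20} A_i] ≤ Σ_i P[A_i] ≤ 20·p = 20·(1/360) = 1/18.
Numerically: 1/18 ≈ 0.055556.
Is 1/18 < 1? YES.
Since P[∪ A_i] ≤ 1/18 < 1, the complement has P[∩ A_i^c] ≥ 1 − 1/18 = 17/18 > 0, so some outcome avoids every A_i.

20·p = 1/18 ≈ 0.055556; existence CERTIFIED by the union bound.


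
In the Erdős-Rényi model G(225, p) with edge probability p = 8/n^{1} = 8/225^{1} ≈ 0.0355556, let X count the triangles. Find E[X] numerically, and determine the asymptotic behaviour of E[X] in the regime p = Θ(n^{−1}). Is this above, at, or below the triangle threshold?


Number of potential triangles: C(225, 3) = 1873200.
Each occurs with probability p³ ≈ (0.0355556)³ ≈ 4.49492455e-05.
By linearity: E[X] = C(225, 3)·p³ ≈ 1873200 · 4.49492455e-05 ≈ 84.198927.
Here α = 1, so p = 8/n is exactly at the triangle threshold p ~ 1/n. Asymptotically E[X] → c³/6 = 8³/6 = 256/3 ≈ 85.333333, a bounded constant. In this regime the triangle count is asymptotically Poisson(c³/6).

E[X] ≈ 84.198927; in regime p = Θ(1/n^{1}) E[X] stays bounded (at the triangle threshold p ~ 1/n).


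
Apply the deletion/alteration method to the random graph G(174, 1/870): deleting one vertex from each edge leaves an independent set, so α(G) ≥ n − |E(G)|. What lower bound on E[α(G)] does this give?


E[|E(G)|] = C(174, 2)·p = 15051 · (1/870) = 173/10.
E[α(G)] ≥ n − E[|E(G)|] = 174 − 173/10 = 1567/10.
Numerically: ≈ 156.700.
(This is only a lower bound; the true E[α(G)] may be larger.)

E[α(G)] ≥ 1567/10 ≈ 156.700.


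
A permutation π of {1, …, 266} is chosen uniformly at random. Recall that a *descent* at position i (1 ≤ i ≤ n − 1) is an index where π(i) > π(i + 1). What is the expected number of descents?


Write X = Σ X_I over i = 1, …, 265, with X_I the indicator of one descent.
There are 265 indicators.
For each fixed i, the pair (π(i), π(i+1)) is a uniformly random ordered pair of distinct values from {1, …, 266}; by symmetry P[π(i) > π(i+1)] = 1/2.
By linearity: E[X] = 265 · (1/2) = (266 − 1) · (1/2) = 265/2 ≈ 132.5000.

E[X] = 265/2 = 132.5000.


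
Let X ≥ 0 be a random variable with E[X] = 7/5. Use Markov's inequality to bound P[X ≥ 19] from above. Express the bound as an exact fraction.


μ = E[X] = 7/5, a = 19.
Markov: P[X ≥ 19] ≤ μ/a = (7/5)/19 = 7/95.
Numerically: ≈ 0.0737.
(Since a = 19 > μ = 1.4000, the bound 7/95 is < 1 and informative.)

P[X ≥ 19] ≤ 7/95 ≈ 0.0737.


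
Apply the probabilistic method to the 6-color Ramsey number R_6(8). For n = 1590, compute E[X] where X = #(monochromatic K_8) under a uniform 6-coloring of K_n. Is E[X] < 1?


E[X] = C(1590, 8) · 6^{1 − 28} = 995397314198933813310 · 6^{−27} = 995397314198933813310/1023490369077469249536.
As a reduced fraction: E[X] = 55299850788829656295/56860576059859402752 ≈ 0.9725517.
Is E[X] < 1? YES.
Since E[X] < 1, there exists a 6-coloring of K_{1590} with no monochromatic K_8; hence R_6(8) > 1590.

E[X] = 55299850788829656295/56860576059859402752 ≈ 0.9725517; E[X] < 1, so R_6(8) > 1590.


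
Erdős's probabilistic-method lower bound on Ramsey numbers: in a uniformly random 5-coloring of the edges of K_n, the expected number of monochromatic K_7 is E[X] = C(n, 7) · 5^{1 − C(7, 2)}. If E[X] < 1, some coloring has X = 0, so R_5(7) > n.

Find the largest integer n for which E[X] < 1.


We need C(n, 7) · 5^{1 − 21} < 1, i.e. C(n, 7) < 5^{21 − 1} = 95367431640625.
Check values of n near the boundary:
  n = 332: C(332, 7) = 82772214646616; 82772214646616 < 95367431640625? YES
  n = 333: C(333, 7) = 84549532139028; 84549532139028 < 95367431640625? YES
  n = 334: C(334, 7) = 86359460961576; 86359460961576 < 95367431640625? YES
  n = 335: C(335, 7) = 88202498238195; 88202498238195 < 95367431640625? YES
  n = 336: C(336, 7) = 90079147136880; 90079147136880 < 95367431640625? YES
  n = 337: C(337, 7) = 91989916924632; 91989916924632 < 95367431640625? YES
  n = 338: C(338, 7) = 93935323022736; 93935323022736 < 95367431640625? YES
  n = 339: C(339, 7) = 95915887062372; 95915887062372 < 95367431640625? NO
  n = 340: C(340, 7) = 97932136940560; 97932136940560 < 95367431640625? NO
The largest n with C(n, 7) < 95367431640625 is n = 338 (where E[X] = 93935323022736/95367431640625 ≈ 0.985). Hence R_5(7) > 338, i.e. R_5(7) ≥ 339.

Largest n = 338; hence R_5(7) > 338.


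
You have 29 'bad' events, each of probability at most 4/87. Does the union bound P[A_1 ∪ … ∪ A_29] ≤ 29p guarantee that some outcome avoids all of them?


Union bound: P[∪_{i=1}^{29} A_i] ≤ Σ_i P[A_i] ≤ 29·p = 29·(4/87) = 4/3.
Numerically: 4/3 ≈ 1.33333.
Is 4/3 < 1? NO.
Since the bound 4/3 is ≥ 1, the union bound is uninformative here; it does NOT by itself certify existence.

29·p = 4/3 ≈ 1.33333; existence NOT certified by the union bound.


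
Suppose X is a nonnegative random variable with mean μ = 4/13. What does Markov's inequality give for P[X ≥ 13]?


μ = E[X] = 4/13, a = 13.
Markov: P[X ≥ 13] ≤ μ/a = (4/13)/13 = 4/169.
Numerically: ≈ 0.0237.
(Since a = 13 > μ = 0.3077, the bound 4/169 is < 1 and informative.)

P[X ≥ 13] ≤ 4/169 ≈ 0.0237.


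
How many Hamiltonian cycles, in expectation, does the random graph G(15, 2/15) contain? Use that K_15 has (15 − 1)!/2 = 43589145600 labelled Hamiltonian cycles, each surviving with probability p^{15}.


K_15 has (15 − 1)!/2 = 43589145600 labelled Hamiltonian cycles.
For each such Hamiltonian cycle H, let X_H = 1 if all 15 edges of H are present in G. Then P[X_H = 1] = p^{15} = (2/15)^{15} = 32768/437893890380859375.
By linearity of expectation: E[X] = Σ_H E[X_H] = 43589145600 · p^{15} = 43589145600 · 32768/437893890380859375 = 235115905024/72081298828125.
Numerically: E[X] ≈ 0.0032618.

E[X] = 43589145600 · (2/15)^{15} = 235115905024/72081298828125 ≈ 0.0032618.


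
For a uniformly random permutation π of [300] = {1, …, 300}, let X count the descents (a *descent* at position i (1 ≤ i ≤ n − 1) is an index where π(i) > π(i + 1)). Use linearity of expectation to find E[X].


Write X = Σ X_I over i = 1, …, 299, with X_I the indicator of one descent.
There are 299 indicators.
For each fixed i, the pair (π(i), π(i+1)) is a uniformly random ordered pair of distinct values from {1, …, 300}; by symmetry P[π(i) > π(i+1)] = 1/2.
By linearity: E[X] = 299 · (1/2) = (300 − 1) · (1/2) = 299/2 ≈ 149.5000.

E[X] = 299/2 = 149.5000.


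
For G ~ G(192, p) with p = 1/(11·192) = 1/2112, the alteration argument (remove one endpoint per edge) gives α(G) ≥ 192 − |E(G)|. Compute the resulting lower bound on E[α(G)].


E[|E(G)|] = C(192, 2)·p = 18336 · (1/2112) = 191/22.
E[α(G)] ≥ n − E[|E(G)|] = 192 − 191/22 = 4033/22.
Numerically: ≈ 183.3182.
(This is only a lower bound; the true E[α(G)] may be larger.)

E[α(G)] ≥ 4033/22 ≈ 183.3182.


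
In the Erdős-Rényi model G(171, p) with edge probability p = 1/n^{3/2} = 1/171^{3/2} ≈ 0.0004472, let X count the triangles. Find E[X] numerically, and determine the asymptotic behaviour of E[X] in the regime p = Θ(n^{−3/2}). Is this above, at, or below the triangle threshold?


Number of potential triangles: C(171, 3) = 818805.
Each occurs with probability p³ ≈ (0.0004472)³ ≈ 8.943706e-11.
By linearity: E[X] = C(171, 3)·p³ ≈ 818805 · 8.943706e-11 ≈ 0.0001.
Since α = 3/2 > 1, p = c/n^{3/2} = o(1/n) is below the triangle threshold p ~ 1/n. Asymptotically E[X] ~ (c³/6)·n^{3(1−α)} = (1³/6)·n^{-1.5} → 0, so by Markov's inequality G has no triangles w.h.p.

E[X] ≈ 0.0001; in regime p = Θ(1/n^{3/2}) E[X] tends to 0 (below the triangle threshold p ~ 1/n).


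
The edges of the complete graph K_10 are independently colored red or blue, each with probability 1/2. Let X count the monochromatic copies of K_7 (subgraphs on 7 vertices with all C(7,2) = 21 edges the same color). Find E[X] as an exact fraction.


Let X = Σ_S X_S over the C(10, 7) = 120 subsets S of size 7, where X_S = 1 if the K_7 on S is monochromatic.
For a fixed S, the K_7 on S has C(7, 2) = 21 edges. P[all 21 edges red] = (1/2)^21, and likewise for blue, so P[monochromatic] = 2·(1/2)^21 = 2^{1 − 21} = 1/1048576.
By linearity: E[X] = C(10, 7) · 2^{1 − 21} = 120 · 1/1048576 = 15/131072.
Numerically: E[X] ≈ 0.00011.

E[X] = C(10,7)·2^(1−C(7,2)) = 15/131072 ≈ 0.00011.


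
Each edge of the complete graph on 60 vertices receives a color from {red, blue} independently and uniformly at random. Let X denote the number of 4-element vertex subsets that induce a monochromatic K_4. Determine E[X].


Let X = Σ_S X_S over the C(60, 4) = 487635 subsets S of size 4, where X_S = 1 if the K_4 on S is monochromatic.
For a fixed S, the K_4 on S has C(4, 2) = 6 edges. P[all 6 edges red] = (1/2)^6, and likewise for blue, so P[monochromatic] = 2·(1/2)^6 = 2^{1 − 6} = 1/32.
Summing: E[X] = C(60, 4) · 2^{1 − 6} = 487635 · 1/32 = 487635/32.
Numerically: E[X] ≈ 15238.5938.

E[X] = C(60,4)·2^(1−C(4,2)) = 487635/32 ≈ 15238.5938.


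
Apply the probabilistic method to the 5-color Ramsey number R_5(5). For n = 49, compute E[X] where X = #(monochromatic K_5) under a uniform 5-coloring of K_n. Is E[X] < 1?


E[X] = C(49, 5) · 5^{1 − 10} = 1906884 · 5^{−9} = 1906884/1953125.
As a reduced fraction: E[X] = 1906884/1953125 ≈ 0.976.
Is E[X] < 1? YES.
Since E[X] < 1, there exists a 5-coloring of K_{49} with no monochromatic K_5; hence R_5(5) > 49.

E[X] = 1906884/1953125 ≈ 0.976; E[X] < 1, so R_5(5) > 49.


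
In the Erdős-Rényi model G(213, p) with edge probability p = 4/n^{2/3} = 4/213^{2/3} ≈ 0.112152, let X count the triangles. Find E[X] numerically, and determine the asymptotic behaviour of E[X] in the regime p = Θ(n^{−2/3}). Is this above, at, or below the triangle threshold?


Number of potential triangles: C(213, 3) = 1587986.
Each occurs with probability p³ ≈ (0.112152)³ ≈ 1.41065485e-03.
By linearity: E[X] = C(213, 3)·p³ ≈ 1587986 · 1.41065485e-03 ≈ 2240.100156.
Since α = 2/3 < 1, p = c/n^{2/3} ≫ 1/n is above the triangle threshold p ~ 1/n. Asymptotically E[X] ~ (c³/6)·n^{3(1−α)} = (4³/6)·n^{1} → ∞; triangles are abundant w.h.p.

E[X] ≈ 2240.100156; in regime p = Θ(1/n^{2/3}) E[X] diverges (above the triangle threshold p ~ 1/n).


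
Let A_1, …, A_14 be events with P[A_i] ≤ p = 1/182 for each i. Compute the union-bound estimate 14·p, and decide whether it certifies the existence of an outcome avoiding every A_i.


Union bound: P[∪_{i=1}^{14} A_i] ≤ Σ_i P[A_i] ≤ 14·p = 14·(1/182) = 1/13.
Numerically: 1/13 ≈ 0.077.
Is 1/13 < 1? YES.
Since P[∪ A_i] ≤ 1/13 < 1, the complement has P[∩ A_i^c] ≥ 1 − 1/13 = 12/13 > 0, so some outcome avoids every A_i.

14·p = 1/13 ≈ 0.077; existence CERTIFIED by the union bound.


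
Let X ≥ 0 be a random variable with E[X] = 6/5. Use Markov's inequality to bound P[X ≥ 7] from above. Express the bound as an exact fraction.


μ = E[X] = 6/5, a = 7.
Markov: P[X ≥ 7] ≤ μ/a = (6/5)/7 = 6/35.
Numerically: ≈ 0.17143.
(Since a = 7 > μ = 1.20000, the bound 6/35 is < 1 and informative.)

P[X ≥ 7] ≤ 6/35 ≈ 0.17143.


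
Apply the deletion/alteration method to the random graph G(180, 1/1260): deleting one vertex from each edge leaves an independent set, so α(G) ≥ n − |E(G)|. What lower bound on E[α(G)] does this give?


E[|E(G)|] = C(180, 2)·p = 16110 · (1/1260) = 179/14.
E[α(G)] ≥ n − E[|E(G)|] = 180 − 179/14 = 2341/14.
Numerically: ≈ 167.214286.
(This is only a lower bound; the true E[α(G)] may be larger.)

E[α(G)] ≥ 2341/14 ≈ 167.214286.


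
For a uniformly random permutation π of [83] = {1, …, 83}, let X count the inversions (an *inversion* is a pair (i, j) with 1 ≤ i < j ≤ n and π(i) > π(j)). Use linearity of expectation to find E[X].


Write X = Σ X_I over the C(83, 2) = 3403 pairs i < j, with X_I the indicator of one inversion.
There are 3403 indicators.
For each fixed pair i < j, the values π(i) and π(j) are two distinct elements of {1, …, 83} in uniformly random order; by symmetry P[π(i) > π(j)] = 1/2.
By linearity: E[X] = 3403 · (1/2) = C(83, 2) · (1/2) = 3403/2 = 3403/2 ≈ 1701.50000.

E[X] = 3403/2 = 1701.50000.


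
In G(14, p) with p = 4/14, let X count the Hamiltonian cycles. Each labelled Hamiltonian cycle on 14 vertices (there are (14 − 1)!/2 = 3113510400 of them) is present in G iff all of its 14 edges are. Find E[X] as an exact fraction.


K_14 has (14 − 1)!/2 = 3113510400 labelled Hamiltonian cycles.
For each such Hamiltonian cycle H, let X_H = 1 if all 14 edges of H are present in G. Then P[X_H = 1] = p^{14} = (2/7)^{14} = 16384/678223072849.
Summing the indicators: E[X] = Σ_H E[X_H] = 3113510400 · p^{14} = 3113510400 · 16384/678223072849 = 7287393484800/96889010407.
Numerically: E[X] ≈ 75.214.

E[X] = 3113510400 · (2/7)^{14} = 7287393484800/96889010407 ≈ 75.214.


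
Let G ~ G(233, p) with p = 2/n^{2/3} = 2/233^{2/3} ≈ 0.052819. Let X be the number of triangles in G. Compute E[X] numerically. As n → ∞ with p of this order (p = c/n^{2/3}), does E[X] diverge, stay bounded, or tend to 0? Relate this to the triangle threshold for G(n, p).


Number of potential triangles: C(233, 3) = 2081156.
Each occurs with probability p³ ≈ (0.052819)³ ≈ 1.4735950e-04.
By linearity: E[X] = C(233, 3)·p³ ≈ 2081156 · 1.4735950e-04 ≈ 306.67811.
Since α = 2/3 < 1, p = c/n^{2/3} ≫ 1/n is above the triangle threshold p ~ 1/n. Asymptotically E[X] ~ (c³/6)·n^{3(1−α)} = (2³/6)·n^{1} → ∞; triangles are abundant w.h.p.

E[X] ≈ 306.67811; in regime p = Θ(1/n^{2/3}) E[X] diverges (above the triangle threshold p ~ 1/n).


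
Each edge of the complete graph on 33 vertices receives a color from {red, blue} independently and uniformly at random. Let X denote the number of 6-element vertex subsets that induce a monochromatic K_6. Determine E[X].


Let X = Σ_S X_S over the C(33, 6) = 1107568 subsets S of size 6, where X_S = 1 if the K_6 on S is monochromatic.
For a fixed S, the K_6 on S has C(6, 2) = 15 edges. P[all 15 edges red] = (1/2)^15, and likewise for blue, so P[monochromatic] = 2·(1/2)^15 = 2^{1 − 15} = 1/16384.
Summing: E[X] = C(33, 6) · 2^{1 − 15} = 1107568 · 1/16384 = 69223/1024.
Numerically: E[X] ≈ 67.600586.

E[X] = C(33,6)·2^(1−C(6,2)) = 69223/1024 ≈ 67.600586.


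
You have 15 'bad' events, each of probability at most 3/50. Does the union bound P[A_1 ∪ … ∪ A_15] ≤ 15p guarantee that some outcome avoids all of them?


Union bound: P[∪_{i=1}^{15} A_i] ≤ Σ_i P[A_i] ≤ 15·p = 15·(3/50) = 9/10.
Numerically: 9/10 ≈ 0.9000000.
Is 9/10 < 1? YES.
Since P[∪ A_i] ≤ 9/10 < 1, the complement has P[∩ A_i^c] ≥ 1 − 9/10 = 1/10 > 0, so some outcome avoids every A_i.

15·p = 9/10 ≈ 0.9000000; existence CERTIFIED by the union bound.


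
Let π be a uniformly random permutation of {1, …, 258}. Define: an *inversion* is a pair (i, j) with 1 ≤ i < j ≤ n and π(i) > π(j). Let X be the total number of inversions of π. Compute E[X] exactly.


Write X = Σ X_I over the C(258, 2) = 33153 pairs i < j, with X_I the indicator of one inversion.
There are 33153 indicators.
For each fixed pair i < j, the values π(i) and π(j) are two distinct elements of {1, …, 258} in uniformly random order; by symmetry P[π(i) > π(j)] = 1/2.
By linearity: E[X] = 33153 · (1/2) = C(258, 2) · (1/2) = 33153/2 = 33153/2 ≈ 16576.500000.

E[X] = 33153/2 = 16576.500000.


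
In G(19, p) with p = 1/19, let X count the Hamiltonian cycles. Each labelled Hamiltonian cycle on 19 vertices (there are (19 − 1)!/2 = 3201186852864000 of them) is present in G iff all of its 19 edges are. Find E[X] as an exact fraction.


K_19 has (19 − 1)!/2 = 3201186852864000 labelled Hamiltonian cycles.
For each such Hamiltonian cycle H, let X_H = 1 if all 19 edges of H are present in G. Then P[X_H = 1] = p^{19} = (1/19)^{19} = 1/1978419655660313589123979.
By linearity: E[X] = Σ_H E[X_H] = 3201186852864000 · p^{19} = 3201186852864000 · 1/1978419655660313589123979 = 3201186852864000/1978419655660313589123979.
Numerically: E[X] ≈ 1.62e-09.

E[X] = 3201186852864000 · (1/19)^{19} = 3201186852864000/1978419655660313589123979 ≈ 1.62e-09.


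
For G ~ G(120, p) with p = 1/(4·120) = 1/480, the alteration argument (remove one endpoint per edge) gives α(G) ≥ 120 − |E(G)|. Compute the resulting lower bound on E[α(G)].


E[|E(G)|] = C(120, 2)·p = 7140 · (1/480) = 119/8.
E[α(G)] ≥ n − E[|E(G)|] = 120 − 119/8 = 841/8.
Numerically: ≈ 105.125000.
(This is only a lower bound; the true E[α(G)] may be larger.)

E[α(G)] ≥ 841/8 ≈ 105.125000.


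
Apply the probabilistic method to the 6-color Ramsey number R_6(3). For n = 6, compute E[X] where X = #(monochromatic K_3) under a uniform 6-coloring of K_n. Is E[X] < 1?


E[X] = C(6, 3) · 6^{1 − 3} = 20 · 6^{−2} = 20/36.
As a reduced fraction: E[X] = 5/9 ≈ 0.55556.
Is E[X] < 1? YES.
Since E[X] < 1, there exists a 6-coloring of K_{6} with no monochromatic K_3; hence R_6(3) > 6.

E[X] = 5/9 ≈ 0.55556; E[X] < 1, so R_6(3) > 6.


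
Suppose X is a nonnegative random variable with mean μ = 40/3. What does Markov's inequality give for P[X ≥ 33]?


μ = E[X] = 40/3, a = 33.
Markov: P[X ≥ 33] ≤ μ/a = (40/3)/33 = 40/99.
Numerically: ≈ 0.404.
(Since a = 33 > μ = 13.333, the bound 40/99 is < 1 and informative.)

P[X ≥ 33] ≤ 40/99 ≈ 0.404.


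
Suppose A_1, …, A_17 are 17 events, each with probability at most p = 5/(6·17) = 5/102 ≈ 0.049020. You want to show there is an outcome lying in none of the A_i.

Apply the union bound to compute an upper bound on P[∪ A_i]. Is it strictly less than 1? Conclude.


Union bound: P[∪_{i=1}^{17} A_i] ≤ Σ_i P[A_i] ≤ 17·p = 17·(5/102) = 5/6.
Numerically: 5/6 ≈ 0.833333.
Is 5/6 < 1? YES.
Since P[∪ A_i] ≤ 5/6 < 1, the complement has P[∩ A_i^c] ≥ 1 − 5/6 = 1/6 > 0, so some outcome avoids every A_i.

17·p = 5/6 ≈ 0.833333; existence CERTIFIED by the union bound.


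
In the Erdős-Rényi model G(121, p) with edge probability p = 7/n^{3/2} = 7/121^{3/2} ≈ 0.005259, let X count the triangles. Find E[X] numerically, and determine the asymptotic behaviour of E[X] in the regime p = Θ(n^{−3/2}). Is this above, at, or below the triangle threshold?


Number of potential triangles: C(121, 3) = 287980.
Each occurs with probability p³ ≈ (0.005259)³ ≈ 1.454655e-07.
By linearity: E[X] = C(121, 3)·p³ ≈ 287980 · 1.454655e-07 ≈ 0.0419.
Since α = 3/2 > 1, p = c/n^{3/2} = o(1/n) is below the triangle threshold p ~ 1/n. Asymptotically E[X] ~ (c³/6)·n^{3(1−α)} = (7³/6)·n^{-1.5} → 0, so by Markov's inequality G has no triangles w.h.p.

E[X] ≈ 0.0419; in regime p = Θ(1/n^{3/2}) E[X] tends to 0 (below the triangle threshold p ~ 1/n).


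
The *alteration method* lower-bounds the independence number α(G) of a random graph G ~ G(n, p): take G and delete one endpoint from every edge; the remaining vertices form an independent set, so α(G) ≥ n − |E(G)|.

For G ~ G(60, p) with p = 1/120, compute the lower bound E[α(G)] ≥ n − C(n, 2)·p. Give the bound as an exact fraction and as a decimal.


E[|E(G)|] = C(60, 2)·p = 1770 · (1/120) = 59/4.
E[α(G)] ≥ n − E[|E(G)|] = 60 − 59/4 = 181/4.
Numerically: ≈ 45.250.
(This is only a lower bound; the true E[α(G)] may be larger.)

E[α(G)] ≥ 181/4 ≈ 45.250.


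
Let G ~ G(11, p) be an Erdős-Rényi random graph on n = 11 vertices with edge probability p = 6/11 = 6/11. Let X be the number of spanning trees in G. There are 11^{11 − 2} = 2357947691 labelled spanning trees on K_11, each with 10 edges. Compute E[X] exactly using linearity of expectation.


K_11 has 11^{11 − 2} = 2357947691 labelled spanning trees.
For each such spanning tree H, let X_H = 1 if all 10 edges of H are present in G. Then P[X_H = 1] = p^{10} = (6/11)^{10} = 60466176/25937424601.
Summing the indicators: E[X] = Σ_H E[X_H] = 2357947691 · p^{10} = 2357947691 · 60466176/25937424601 = 60466176/11.
Numerically: E[X] ≈ 5.4969e+06.

E[X] = 2357947691 · (6/11)^{10} = 60466176/11 ≈ 5.4969e+06.


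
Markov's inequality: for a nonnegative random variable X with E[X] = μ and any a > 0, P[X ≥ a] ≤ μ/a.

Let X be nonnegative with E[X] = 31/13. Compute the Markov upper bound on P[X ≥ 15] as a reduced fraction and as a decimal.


μ = E[X] = 31/13, a = 15.
Markov: P[X ≥ 15] ≤ μ/a = (31/13)/15 = 31/195.
Numerically: ≈ 0.158974.
(Since a = 15 > μ = 2.384615, the bound 31/195 is < 1 and informative.)

P[X ≥ 15] ≤ 31/195 ≈ 0.158974.


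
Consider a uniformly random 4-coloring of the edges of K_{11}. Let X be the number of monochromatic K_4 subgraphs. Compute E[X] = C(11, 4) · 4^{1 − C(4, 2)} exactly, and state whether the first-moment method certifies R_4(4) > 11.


E[X] = C(11, 4) · 4^{1 − 6} = 330 · 4^{−5} = 330/1024.
As a reduced fraction: E[X] = 165/512 ≈ 0.322266.
Is E[X] < 1? YES.
Since E[X] < 1, there exists a 4-coloring of K_{11} with no monochromatic K_4; hence R_4(4) > 11.

E[X] = 165/512 ≈ 0.322266; E[X] < 1, so R_4(4) > 11.


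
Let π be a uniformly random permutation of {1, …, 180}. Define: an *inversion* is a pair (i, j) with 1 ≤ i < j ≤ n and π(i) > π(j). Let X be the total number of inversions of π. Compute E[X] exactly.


Write X = Σ X_I over the C(180, 2) = 16110 pairs i < j, with X_I the indicator of one inversion.
There are 16110 indicators.
For each fixed pair i < j, the values π(i) and π(j) are two distinct elements of {1, …, 180} in uniformly random order; by symmetry P[π(i) > π(j)] = 1/2.
By linearity: E[X] = 16110 · (1/2) = C(180, 2) · (1/2) = 16110/2 = 8055 ≈ 8055.0000.

E[X] = 8055 = 8055.0000.


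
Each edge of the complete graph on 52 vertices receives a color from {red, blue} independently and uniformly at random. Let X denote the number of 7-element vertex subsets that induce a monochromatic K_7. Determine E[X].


Let X = Σ_S X_S over the C(52, 7) = 133784560 subsets S of size 7, where X_S = 1 if the K_7 on S is monochromatic.
For a fixed S, the K_7 on S has C(7, 2) = 21 edges. P[all 21 edges red] = (1/2)^21, and likewise for blue, so P[monochromatic] = 2·(1/2)^21 = 2^{1 − 21} = 1/1048576.
By linearity: E[X] = C(52, 7) · 2^{1 − 21} = 133784560 · 1/1048576 = 8361535/65536.
Numerically: E[X] ≈ 127.58690.

E[X] = C(52,7)·2^(1−C(7,2)) = 8361535/65536 ≈ 127.58690.


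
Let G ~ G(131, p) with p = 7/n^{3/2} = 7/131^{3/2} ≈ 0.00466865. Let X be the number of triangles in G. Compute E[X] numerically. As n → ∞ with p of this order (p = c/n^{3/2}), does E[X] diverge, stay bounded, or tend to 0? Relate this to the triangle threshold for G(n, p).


Number of potential triangles: C(131, 3) = 366145.
Each occurs with probability p³ ≈ (0.00466865)³ ≈ 1.01759108e-07.
By linearity: E[X] = C(131, 3)·p³ ≈ 366145 · 1.01759108e-07 ≈ 0.037259.
Since α = 3/2 > 1, p = c/n^{3/2} = o(1/n) is below the triangle threshold p ~ 1/n. Asymptotically E[X] ~ (c³/6)·n^{3(1−α)} = (7³/6)·n^{-1.5} → 0, so by Markov's inequality G has no triangles w.h.p.

E[X] ≈ 0.037259; in regime p = Θ(1/n^{3/2}) E[X] tends to 0 (below the triangle threshold p ~ 1/n).


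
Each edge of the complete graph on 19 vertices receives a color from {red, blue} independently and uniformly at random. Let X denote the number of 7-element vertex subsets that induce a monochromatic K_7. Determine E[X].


Let X = Σ_S X_S over the C(19, 7) = 50388 subsets S of size 7, where X_S = 1 if the K_7 on S is monochromatic.
For a fixed S, the K_7 on S has C(7, 2) = 21 edges. P[all 21 edges red] = (1/2)^21, and likewise for blue, so P[monochromatic] = 2·(1/2)^21 = 2^{1 − 21} = 1/1048576.
By linearity: E[X] = C(19, 7) · 2^{1 − 21} = 50388 · 1/1048576 = 12597/262144.
Numerically: E[X] ≈ 0.04805.

E[X] = C(19,7)·2^(1−C(7,2)) = 12597/262144 ≈ 0.04805.


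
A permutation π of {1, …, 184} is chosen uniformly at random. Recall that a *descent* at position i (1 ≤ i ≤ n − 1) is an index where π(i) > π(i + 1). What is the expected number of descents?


Write X = Σ X_I over i = 1, …, 183, with X_I the indicator of one descent.
There are 183 indicators.
For each fixed i, the pair (π(i), π(i+1)) is a uniformly random ordered pair of distinct values from {1, …, 184}; by symmetry P[π(i) > π(i+1)] = 1/2.
By linearity: E[X] = 183 · (1/2) = (184 − 1) · (1/2) = 183/2 ≈ 91.50000.

E[X] = 183/2 = 91.50000.


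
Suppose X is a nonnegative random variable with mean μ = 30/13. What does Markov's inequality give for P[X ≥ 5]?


μ = E[X] = 30/13, a = 5.
Markov: P[X ≥ 5] ≤ μ/a = (30/13)/5 = 6/13.
Numerically: ≈ 0.4615.
(Since a = 5 > μ = 2.3077, the bound 6/13 is < 1 and informative.)

P[X ≥ 5] ≤ 6/13 ≈ 0.4615.


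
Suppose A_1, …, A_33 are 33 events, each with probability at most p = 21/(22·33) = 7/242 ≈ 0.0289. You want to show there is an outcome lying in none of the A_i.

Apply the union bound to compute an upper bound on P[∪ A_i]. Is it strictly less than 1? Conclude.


Union bound: P[∪_{i=1}^{33} A_i] ≤ Σ_i P[A_i] ≤ 33·p = 33·(7/242) = 21/22.
Numerically: 21/22 ≈ 0.9545.
Is 21/22 < 1? YES.
Since P[∪ A_i] ≤ 21/22 < 1, the complement has P[∩ A_i^c] ≥ 1 − 21/22 = 1/22 > 0, so some outcome avoids every A_i.

33·p = 21/22 ≈ 0.9545; existence CERTIFIED by the union bound.


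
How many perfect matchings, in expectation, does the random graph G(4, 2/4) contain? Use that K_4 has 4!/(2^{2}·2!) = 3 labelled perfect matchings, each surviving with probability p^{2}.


K_4 has 4!/(2^{2}·2!) = 3 labelled perfect matchings.
For each such perfect matching H, let X_H = 1 if all 2 edges of H are present in G. Then P[X_H = 1] = p^{2} = (1/2)^{2} = 1/4.
By linearity: E[X] = Σ_H E[X_H] = 3 · p^{2} = 3 · 1/4 = 3/4.
Numerically: E[X] ≈ 0.75.

E[X] = 3 · (1/2)^{2} = 3/4 ≈ 0.75.


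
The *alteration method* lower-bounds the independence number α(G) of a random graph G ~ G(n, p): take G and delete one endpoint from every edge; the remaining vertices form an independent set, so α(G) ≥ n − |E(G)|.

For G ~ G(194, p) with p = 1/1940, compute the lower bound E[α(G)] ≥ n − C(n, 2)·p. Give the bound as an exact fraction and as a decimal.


E[|E(G)|] = C(194, 2)·p = 18721 · (1/1940) = 193/20.
E[α(G)] ≥ n − E[|E(G)|] = 194 − 193/20 = 3687/20.
Numerically: ≈ 184.350000.
(This is only a lower bound; the true E[α(G)] may be larger.)

E[α(G)] ≥ 3687/20 ≈ 184.350000.


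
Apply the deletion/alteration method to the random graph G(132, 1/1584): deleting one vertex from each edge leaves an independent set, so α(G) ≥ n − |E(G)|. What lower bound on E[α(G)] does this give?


E[|E(G)|] = C(132, 2)·p = 8646 · (1/1584) = 131/24.
E[α(G)] ≥ n − E[|E(G)|] = 132 − 131/24 = 3037/24.
Numerically: ≈ 126.54167.
(This is only a lower bound; the true E[α(G)] may be larger.)

E[α(G)] ≥ 3037/24 ≈ 126.54167.


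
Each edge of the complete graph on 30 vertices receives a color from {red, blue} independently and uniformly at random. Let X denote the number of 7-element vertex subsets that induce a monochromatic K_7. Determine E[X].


Let X = Σ_S X_S over the C(30, 7) = 2035800 subsets S of size 7, where X_S = 1 if the K_7 on S is monochromatic.
For a fixed S, the K_7 on S has C(7, 2) = 21 edges. P[all 21 edges red] = (1/2)^21, and likewise for blue, so P[monochromatic] = 2·(1/2)^21 = 2^{1 − 21} = 1/1048576.
By linearity: E[X] = C(30, 7) · 2^{1 − 21} = 2035800 · 1/1048576 = 254475/131072.
Numerically: E[X] ≈ 1.941490.

E[X] = C(30,7)·2^(1−C(7,2)) = 254475/131072 ≈ 1.941490.


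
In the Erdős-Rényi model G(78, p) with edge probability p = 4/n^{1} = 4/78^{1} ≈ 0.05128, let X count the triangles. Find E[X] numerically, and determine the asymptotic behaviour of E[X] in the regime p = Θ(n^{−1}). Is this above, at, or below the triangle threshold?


Number of potential triangles: C(78, 3) = 76076.
Each occurs with probability p³ ≈ (0.05128)³ ≈ 1.348640e-04.
By linearity: E[X] = C(78, 3)·p³ ≈ 76076 · 1.348640e-04 ≈ 10.2599.
Here α = 1, so p = 4/n is exactly at the triangle threshold p ~ 1/n. Asymptotically E[X] → c³/6 = 4³/6 = 32/3 ≈ 10.6667, a bounded constant. In this regime the triangle count is asymptotically Poisson(c³/6).

E[X] ≈ 10.2599; in regime p = Θ(1/n^{1}) E[X] stays bounded (at the triangle threshold p ~ 1/n).


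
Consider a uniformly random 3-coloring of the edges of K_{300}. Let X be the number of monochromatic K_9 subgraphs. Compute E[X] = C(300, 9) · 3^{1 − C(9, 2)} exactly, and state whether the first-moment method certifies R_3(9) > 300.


E[X] = C(300, 9) · 3^{1 − 36} = 48052241692154700 · 3^{−35} = 48052241692154700/50031545098999707.
As a reduced fraction: E[X] = 16017413897384900/16677181699666569 ≈ 0.9604.
Is E[X] < 1? YES.
Since E[X] < 1, there exists a 3-coloring of K_{300} with no monochromatic K_9; hence R_3(9) > 300.

E[X] = 16017413897384900/16677181699666569 ≈ 0.9604; E[X] < 1, so R_3(9) > 300.


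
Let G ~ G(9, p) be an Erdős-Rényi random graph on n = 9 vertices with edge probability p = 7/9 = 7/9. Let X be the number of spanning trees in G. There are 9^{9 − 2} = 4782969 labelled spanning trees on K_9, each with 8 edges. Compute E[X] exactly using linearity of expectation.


K_9 has 9^{9 − 2} = 4782969 labelled spanning trees.
For each such spanning tree H, let X_H = 1 if all 8 edges of H are present in G. Then P[X_H = 1] = p^{8} = (7/9)^{8} = 5764801/43046721.
Summing the indicators: E[X] = Σ_H E[X_H] = 4782969 · p^{8} = 4782969 · 5764801/43046721 = 5764801/9.
Numerically: E[X] ≈ 6.41e+05.

E[X] = 4782969 · (7/9)^{8} = 5764801/9 ≈ 6.41e+05.


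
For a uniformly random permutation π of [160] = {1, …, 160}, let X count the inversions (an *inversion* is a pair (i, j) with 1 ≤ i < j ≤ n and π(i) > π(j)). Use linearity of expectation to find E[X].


Write X = Σ X_I over the C(160, 2) = 12720 pairs i < j, with X_I the indicator of one inversion.
There are 12720 indicators.
For each fixed pair i < j, the values π(i) and π(j) are two distinct elements of {1, …, 160} in uniformly random order; by symmetry P[π(i) > π(j)] = 1/2.
By linearity: E[X] = 12720 · (1/2) = C(160, 2) · (1/2) = 12720/2 = 6360 ≈ 6360.000000.

E[X] = 6360 = 6360.000000.


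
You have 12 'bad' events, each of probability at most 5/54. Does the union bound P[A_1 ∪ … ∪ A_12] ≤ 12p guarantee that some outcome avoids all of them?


Union bound: P[∪_{i=1}^{12} A_i] ≤ Σ_i P[A_i] ≤ 12·p = 12·(5/54) = 10/9.
Numerically: 10/9 ≈ 1.1111.
Is 10/9 < 1? NO.
Since the bound 10/9 is ≥ 1, the union bound is uninformative here; it does NOT by itself certify existence.

12·p = 10/9 ≈ 1.1111; existence NOT certified by the union bound.


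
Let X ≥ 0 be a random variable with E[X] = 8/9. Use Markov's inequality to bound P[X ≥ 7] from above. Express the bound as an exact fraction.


μ = E[X] = 8/9, a = 7.
Markov: P[X ≥ 7] ≤ μ/a = (8/9)/7 = 8/63.
Numerically: ≈ 0.126984.
(Since a = 7 > μ = 0.888889, the bound 8/63 is < 1 and informative.)

P[X ≥ 7] ≤ 8/63 ≈ 0.126984.


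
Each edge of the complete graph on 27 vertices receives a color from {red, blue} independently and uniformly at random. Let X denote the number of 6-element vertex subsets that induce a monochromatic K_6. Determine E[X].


Let X = Σ_S X_S over the C(27, 6) = 296010 subsets S of size 6, where X_S = 1 if the K_6 on S is monochromatic.
For a fixed S, the K_6 on S has C(6, 2) = 15 edges. P[all 15 edges red] = (1/2)^15, and likewise for blue, so P[monochromatic] = 2·(1/2)^15 = 2^{1 − 15} = 1/16384.
By linearity of expectation: E[X] = C(27, 6) · 2^{1 − 15} = 296010 · 1/16384 = 148005/8192.
Numerically: E[X] ≈ 18.06702.

E[X] = C(27,6)·2^(1−C(6,2)) = 148005/8192 ≈ 18.06702.


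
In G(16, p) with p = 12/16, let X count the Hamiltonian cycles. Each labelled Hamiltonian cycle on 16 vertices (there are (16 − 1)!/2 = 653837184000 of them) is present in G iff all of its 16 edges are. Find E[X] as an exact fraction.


K_16 has (16 − 1)!/2 = 653837184000 labelled Hamiltonian cycles.
For each such Hamiltonian cycle H, let X_H = 1 if all 16 edges of H are present in G. Then P[X_H = 1] = p^{16} = (3/4)^{16} = 43046721/4294967296.
Summing the indicators: E[X] = Σ_H E[X_H] = 653837184000 · p^{16} = 653837184000 · 43046721/4294967296 = 27485885585032875/4194304.
Numerically: E[X] ≈ 6.553e+09.

E[X] = 653837184000 · (3/4)^{16} = 27485885585032875/4194304 ≈ 6.553e+09.


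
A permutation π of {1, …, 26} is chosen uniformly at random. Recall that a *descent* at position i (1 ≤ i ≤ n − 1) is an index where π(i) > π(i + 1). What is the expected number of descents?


Write X = Σ X_I over i = 1, …, 25, with X_I the indicator of one descent.
There are 25 indicators.
For each fixed i, the pair (π(i), π(i+1)) is a uniformly random ordered pair of distinct values from {1, …, 26}; by symmetry P[π(i) > π(i+1)] = 1/2.
By linearity: E[X] = 25 · (1/2) = (26 − 1) · (1/2) = 25/2 ≈ 12.50000.

E[X] = 25/2 = 12.50000.


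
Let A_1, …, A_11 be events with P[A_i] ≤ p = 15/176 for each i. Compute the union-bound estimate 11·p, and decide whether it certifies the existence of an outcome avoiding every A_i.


Union bound: P[∪_{i=1}^{11} A_i] ≤ Σ_i P[A_i] ≤ 11·p = 11·(15/176) = 15/16.
Numerically: 15/16 ≈ 0.93750.
Is 15/16 < 1? YES.
Since P[∪ A_i] ≤ 15/16 < 1, the complement has P[∩ A_i^c] ≥ 1 − 15/16 = 1/16 > 0, so some outcome avoids every A_i.

11·p = 15/16 ≈ 0.93750; existence CERTIFIED by the union bound.
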